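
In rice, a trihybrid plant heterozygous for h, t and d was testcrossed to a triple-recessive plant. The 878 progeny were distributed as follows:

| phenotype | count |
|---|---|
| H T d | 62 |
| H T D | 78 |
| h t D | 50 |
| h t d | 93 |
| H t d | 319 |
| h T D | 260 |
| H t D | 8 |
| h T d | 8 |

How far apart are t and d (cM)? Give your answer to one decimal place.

The two most frequent reciprocal classes, h T D and H t d, are the parental types, so the F1 was h T D / H t d.
The two rarest classes, h T d and H t D, are the double crossovers. Comparing them with the parentals, only the d allele has switched, so d is the middle locus and the order is h – d – t.
Crossovers in the d–t interval produce the single-crossover classes h t D and H T d (50 + 62 = 112) plus the double crossovers (16).
RF(d–t) = (112 + 16) / 878 = 128/878 = 0.1458 → 14.6 cM.

14.6 cM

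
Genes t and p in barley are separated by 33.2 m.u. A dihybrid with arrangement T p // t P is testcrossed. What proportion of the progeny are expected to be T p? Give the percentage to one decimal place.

A map distance of 33.2 m.u. corresponds to a recombination frequency of 0.332.
The F1 is T p / t P, so T p is a parental gamete class with expected frequency (1 − r)/2 = 0.668/2 = 0.3340.
That is 0.3340 = 33.4% of the progeny.

33.4%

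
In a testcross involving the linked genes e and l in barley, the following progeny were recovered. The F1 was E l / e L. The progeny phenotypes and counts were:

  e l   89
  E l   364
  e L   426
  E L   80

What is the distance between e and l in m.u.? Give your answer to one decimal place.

17.6 m.u.

The recombinant classes are E L and e l: 80 + 89 = 169.
Recombination frequency = 169/959 = 0.1762 ≈ 17.6%, i.e. 17.6 m.u.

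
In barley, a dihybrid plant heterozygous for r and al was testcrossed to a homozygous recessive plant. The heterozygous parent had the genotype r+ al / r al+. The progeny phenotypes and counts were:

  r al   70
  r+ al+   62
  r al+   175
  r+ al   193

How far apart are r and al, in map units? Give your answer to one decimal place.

The recombinant classes are r+ al+ and r al: 62 + 70 = 132.
Recombination frequency = 132/500 = 0.2640 ≈ 26.4%, i.e. 26.4 map units.

26.4 map units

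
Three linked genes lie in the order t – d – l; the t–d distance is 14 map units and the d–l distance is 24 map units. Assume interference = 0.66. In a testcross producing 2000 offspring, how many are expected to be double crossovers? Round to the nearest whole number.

Map distances give recombination frequencies of 0.140 and 0.240 for the two intervals.
With interference 0.66 (so coincidence = 0.34), expected double-crossover frequency = 0.140 × 0.240 × 0.34 = 0.01142.
Expected number = 0.01142 × 2000 = 22.85 ≈ 23.

23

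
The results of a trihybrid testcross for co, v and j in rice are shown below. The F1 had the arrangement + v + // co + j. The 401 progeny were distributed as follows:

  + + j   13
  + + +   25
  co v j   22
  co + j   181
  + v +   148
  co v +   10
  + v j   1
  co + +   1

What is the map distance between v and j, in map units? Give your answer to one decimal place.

The two rarest classes, + v j and co + +, are the double crossovers. Comparing them with the parentals, only the j allele has switched, so j is the middle locus and the order is co – j – v.
Crossovers in the j–v interval produce the single-crossover classes + + + and co v j (25 + 22 = 47) plus the double crossovers (2).
RF(j–v) = (47 + 2) / 401 = 49/401 = 0.1222 → 12.2 map units.

12.2 map units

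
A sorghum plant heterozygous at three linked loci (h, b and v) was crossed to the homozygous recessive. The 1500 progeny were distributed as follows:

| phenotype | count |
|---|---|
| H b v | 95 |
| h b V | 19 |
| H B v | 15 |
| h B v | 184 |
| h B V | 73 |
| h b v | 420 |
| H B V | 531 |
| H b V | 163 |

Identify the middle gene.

v

The two most frequent reciprocal classes, H B V and h b v, are the parental types, so the F1 was H B V / h b v.
The two rarest classes, H B v and h b V, are the double crossovers. Comparing them with the parentals, only the v allele has switched, so v is the middle locus and the order is h – v – b.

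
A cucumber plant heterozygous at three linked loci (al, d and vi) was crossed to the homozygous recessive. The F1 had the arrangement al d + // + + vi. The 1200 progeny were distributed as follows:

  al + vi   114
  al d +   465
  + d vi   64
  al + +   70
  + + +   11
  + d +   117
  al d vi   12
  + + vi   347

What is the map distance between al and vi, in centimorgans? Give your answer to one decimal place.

21.2 centimorgans

The two rarest classes, al d vi and + + +, are the double crossovers. Comparing them with the parentals, only the vi allele has switched, so vi is the middle locus and the order is al – vi – d.
Crossovers in the al–vi interval produce the single-crossover classes + d + and al + vi (117 + 114 = 231) plus the double crossovers (23).
RF(al–vi) = (231 + 23) / 1200 = 254/1200 = 0.2117 → 21.2 centimorgans.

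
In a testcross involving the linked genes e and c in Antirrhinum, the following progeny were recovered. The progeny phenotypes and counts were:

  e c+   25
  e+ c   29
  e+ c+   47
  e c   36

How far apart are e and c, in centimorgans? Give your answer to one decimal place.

39.4 centimorgans

The two most frequent classes, e+ c+ (47) and e c (36), are the parental types, so the F1 was e+ c+ / e c.
The recombinant classes are e+ c and e c+: 29 + 25 = 54.
Recombination frequency = 54/137 = 0.3942 ≈ 39.4%, i.e. 39.4 centimorgans.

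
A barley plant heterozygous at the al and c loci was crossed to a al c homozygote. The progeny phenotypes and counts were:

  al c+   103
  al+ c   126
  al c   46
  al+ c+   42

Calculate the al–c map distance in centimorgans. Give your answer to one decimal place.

The two most frequent classes, al+ c (126) and al c+ (103), are the parental types, so the F1 was al+ c / al c+.
The recombinant classes are al+ c+ and al c: 42 + 46 = 88.
Recombination frequency = 88/317 = 0.2776 ≈ 27.8%, i.e. 27.8 centimorgans.

27.8 centimorgans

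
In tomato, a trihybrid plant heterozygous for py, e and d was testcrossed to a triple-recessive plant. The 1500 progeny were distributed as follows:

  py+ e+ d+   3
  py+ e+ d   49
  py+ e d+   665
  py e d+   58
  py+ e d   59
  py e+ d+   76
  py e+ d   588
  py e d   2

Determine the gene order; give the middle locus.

The two most frequent reciprocal classes, py e+ d and py+ e d+, are the parental types, so the F1 was py e+ d / py+ e d+.
The two rarest classes, py e d and py+ e+ d+, are the double crossovers. Comparing them with the parentals, only the e allele has switched, so e is the middle locus and the order is d – e – py.

e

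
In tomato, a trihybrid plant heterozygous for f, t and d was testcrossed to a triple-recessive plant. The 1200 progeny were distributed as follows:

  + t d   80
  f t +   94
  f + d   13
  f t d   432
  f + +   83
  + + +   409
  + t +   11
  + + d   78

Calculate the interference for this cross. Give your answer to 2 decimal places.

The two most frequent reciprocal classes, f t d and + + +, are the parental types, so the F1 was f t d / + + +.
The two rarest classes, f + d and + t +, are the double crossovers. Comparing them with the parentals, only the t allele has switched, so t is the middle locus and the order is f – t – d.
f–t: (163 + 24)/1200 = 0.1558; t–d: (172 + 24)/1200 = 0.1633.
Expected DCO frequency = 0.1558 × 0.1633 ≈ 0.02544; observed = 24/1200 ≈ 0.02000.
Coefficient of coincidence = 0.02000/0.02544 ≈ 0.79; interference = 1 − 0.79 = 0.21.

0.21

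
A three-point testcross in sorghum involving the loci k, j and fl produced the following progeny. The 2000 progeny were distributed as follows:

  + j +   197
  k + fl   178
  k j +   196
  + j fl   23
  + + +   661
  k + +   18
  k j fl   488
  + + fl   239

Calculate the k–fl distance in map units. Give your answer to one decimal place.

The two most frequent reciprocal classes, + + + and k j fl, are the parental types, so the F1 was + + + / k j fl.
The two rarest classes, k + + and + j fl, are the double crossovers. Comparing them with the parentals, only the k allele has switched, so k is the middle locus and the order is fl – k – j.
Crossovers in the fl–k interval produce the single-crossover classes + + fl and k j + (239 + 196 = 435) plus the double crossovers (41).
RF(fl–k) = (435 + 41) / 2000 = 476/2000 = 0.2380 → 23.8 map units.

23.8 map units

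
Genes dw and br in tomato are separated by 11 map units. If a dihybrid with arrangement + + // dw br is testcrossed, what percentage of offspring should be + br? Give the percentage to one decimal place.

A map distance of 11 map units corresponds to a recombination frequency of 0.110.
The F1 is + + / dw br, so + br is a recombinant gamete class with expected frequency r/2 = 0.110/2 = 0.0550.
That is 0.0550 = 5.5% of the progeny.

5.5%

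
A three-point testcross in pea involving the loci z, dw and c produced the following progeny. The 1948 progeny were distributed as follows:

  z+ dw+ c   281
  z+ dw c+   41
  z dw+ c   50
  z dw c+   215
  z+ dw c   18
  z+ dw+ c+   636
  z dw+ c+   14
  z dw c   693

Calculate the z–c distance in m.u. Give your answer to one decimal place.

The two most frequent reciprocal classes, z dw c and z+ dw+ c+, are the parental types, so the F1 was z dw c / z+ dw+ c+.
The two rarest classes, z+ dw c and z dw+ c+, are the double crossovers. Comparing them with the parentals, only the z allele has switched, so z is the middle locus and the order is c – z – dw.
Crossovers in the c–z interval produce the single-crossover classes z dw c+ and z+ dw+ c (215 + 281 = 496) plus the double crossovers (32).
RF(c–z) = (496 + 32) / 1948 = 528/1948 = 0.2710 → 27.1 m.u.

27.1 m.u.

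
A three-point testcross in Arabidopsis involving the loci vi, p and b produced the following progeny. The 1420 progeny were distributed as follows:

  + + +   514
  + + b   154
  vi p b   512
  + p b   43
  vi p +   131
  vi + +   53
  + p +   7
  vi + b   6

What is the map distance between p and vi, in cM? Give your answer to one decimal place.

The two most frequent reciprocal classes, + + + and vi p b, are the parental types, so the F1 was + + + / vi p b.
The two rarest classes, + p + and vi + b, are the double crossovers. Comparing them with the parentals, only the p allele has switched, so p is the middle locus and the order is vi – p – b.
Crossovers in the vi–p interval produce the single-crossover classes vi + + and + p b (53 + 43 = 96) plus the double crossovers (13).
RF(vi–p) = (96 + 13) / 1420 = 109/1420 = 0.0768 → 7.7 cM.

7.7 cM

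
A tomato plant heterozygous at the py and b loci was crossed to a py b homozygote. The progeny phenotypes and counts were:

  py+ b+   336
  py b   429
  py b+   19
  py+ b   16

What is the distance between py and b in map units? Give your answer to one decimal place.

4.4 map units

The two most frequent classes, py+ b+ (336) and py b (429), are the parental types, so the F1 was py+ b+ / py b.
The recombinant classes are py+ b and py b+: 16 + 19 = 35.
Recombination frequency = 35/800 = 0.0437 ≈ 4.4%, i.e. 4.4 map units.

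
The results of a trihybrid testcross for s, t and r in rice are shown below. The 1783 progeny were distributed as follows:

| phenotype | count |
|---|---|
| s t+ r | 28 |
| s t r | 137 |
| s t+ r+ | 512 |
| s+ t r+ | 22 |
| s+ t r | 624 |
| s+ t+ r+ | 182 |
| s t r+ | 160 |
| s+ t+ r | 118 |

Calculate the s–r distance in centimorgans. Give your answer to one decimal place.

The two most frequent reciprocal classes, s+ t r and s t+ r+, are the parental types, so the F1 was s+ t r / s t+ r+.
The two rarest classes, s+ t r+ and s t+ r, are the double crossovers. Comparing them with the parentals, only the r allele has switched, so r is the middle locus and the order is t – r – s.
Crossovers in the r–s interval produce the single-crossover classes s t r and s+ t+ r+ (137 + 182 = 319) plus the double crossovers (50).
RF(r–s) = (319 + 50) / 1783 = 369/1783 = 0.2070 → 20.7 centimorgans.

20.7 centimorgans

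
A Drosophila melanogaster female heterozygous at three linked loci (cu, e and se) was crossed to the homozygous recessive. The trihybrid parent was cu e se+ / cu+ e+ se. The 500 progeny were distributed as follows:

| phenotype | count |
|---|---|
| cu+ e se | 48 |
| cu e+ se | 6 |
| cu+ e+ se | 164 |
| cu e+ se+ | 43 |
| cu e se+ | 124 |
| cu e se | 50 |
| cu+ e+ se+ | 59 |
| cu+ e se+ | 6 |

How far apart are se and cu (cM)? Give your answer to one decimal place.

The two rarest classes, cu+ e se+ and cu e+ se, are the double crossovers. Comparing them with the parentals, only the cu allele has switched, so cu is the middle locus and the order is se – cu – e.
Crossovers in the se–cu interval produce the single-crossover classes cu e se and cu+ e+ se+ (50 + 59 = 109) plus the double crossovers (12).
RF(se–cu) = (109 + 12) / 500 = 121/500 = 0.2420 → 24.2 cM.

24.2 cM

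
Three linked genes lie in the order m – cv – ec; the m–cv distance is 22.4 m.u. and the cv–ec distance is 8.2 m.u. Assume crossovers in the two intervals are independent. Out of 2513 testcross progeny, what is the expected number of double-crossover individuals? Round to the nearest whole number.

46

Map distances give recombination frequencies of 0.224 and 0.082 for the two intervals.
With no interference, expected double-crossover frequency = 0.224 × 0.082 = 0.01837.
Expected number = 0.01837 × 2513 = 46.16 ≈ 46.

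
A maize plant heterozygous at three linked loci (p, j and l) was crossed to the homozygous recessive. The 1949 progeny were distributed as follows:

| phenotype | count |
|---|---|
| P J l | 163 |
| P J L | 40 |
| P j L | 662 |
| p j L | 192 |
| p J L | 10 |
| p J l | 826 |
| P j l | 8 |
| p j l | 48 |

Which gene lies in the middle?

The two most frequent reciprocal classes, P j L and p J l, are the parental types, so the F1 was P j L / p J l.
The two rarest classes, P j l and p J L, are the double crossovers. Comparing them with the parentals, only the l allele has switched, so l is the middle locus and the order is j – l – p.

l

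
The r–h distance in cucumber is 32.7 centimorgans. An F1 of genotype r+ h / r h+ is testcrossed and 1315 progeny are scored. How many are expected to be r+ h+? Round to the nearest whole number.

A map distance of 32.7 centimorgans corresponds to a recombination frequency of 0.327.
The F1 is r+ h / r h+, so r+ h+ is a recombinant gamete class with expected frequency r/2 = 0.327/2 = 0.1635.
Expected number = 0.1635 × 1315 = 215.00 ≈ 215.

215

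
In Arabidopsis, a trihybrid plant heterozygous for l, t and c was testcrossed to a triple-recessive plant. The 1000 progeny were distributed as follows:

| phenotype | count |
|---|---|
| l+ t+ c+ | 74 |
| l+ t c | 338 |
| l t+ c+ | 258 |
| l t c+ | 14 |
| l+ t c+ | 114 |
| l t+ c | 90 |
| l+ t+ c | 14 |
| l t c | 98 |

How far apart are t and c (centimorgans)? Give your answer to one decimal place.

23.2 centimorgans

The two most frequent reciprocal classes, l+ t c and l t+ c+, are the parental types, so the F1 was l+ t c / l t+ c+.
The two rarest classes, l+ t+ c and l t c+, are the double crossovers. Comparing them with the parentals, only the t allele has switched, so t is the middle locus and the order is c – t – l.
Crossovers in the c–t interval produce the single-crossover classes l+ t c+ and l t+ c (114 + 90 = 204) plus the double crossovers (28).
RF(c–t) = (204 + 28) / 1000 = 232/1000 = 0.2320 → 23.2 centimorgans.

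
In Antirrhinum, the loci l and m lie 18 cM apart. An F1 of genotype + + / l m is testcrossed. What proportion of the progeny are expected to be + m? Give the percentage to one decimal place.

9.0%

A map distance of 18 cM corresponds to a recombination frequency of 0.180.
The F1 is + + / l m, so + m is a recombinant gamete class with expected frequency r/2 = 0.180/2 = 0.0900.
That is 0.0900 = 9.0% of the progeny.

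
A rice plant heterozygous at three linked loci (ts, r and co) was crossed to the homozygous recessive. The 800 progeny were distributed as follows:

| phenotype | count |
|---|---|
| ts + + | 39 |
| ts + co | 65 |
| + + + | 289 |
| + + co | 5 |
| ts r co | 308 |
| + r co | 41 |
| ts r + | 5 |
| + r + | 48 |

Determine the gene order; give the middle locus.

co

The two most frequent reciprocal classes, + + + and ts r co, are the parental types, so the F1 was + + + / ts r co.
The two rarest classes, + + co and ts r +, are the double crossovers. Comparing them with the parentals, only the co allele has switched, so co is the middle locus and the order is ts – co – r.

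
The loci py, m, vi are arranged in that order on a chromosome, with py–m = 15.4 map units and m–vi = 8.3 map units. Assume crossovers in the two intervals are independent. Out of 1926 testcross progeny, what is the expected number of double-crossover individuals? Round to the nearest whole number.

Map distances give recombination frequencies of 0.154 and 0.083 for the two intervals.
With no interference, expected double-crossover frequency = 0.154 × 0.083 = 0.01278.
Expected number = 0.01278 × 1926 = 24.62 ≈ 25.

25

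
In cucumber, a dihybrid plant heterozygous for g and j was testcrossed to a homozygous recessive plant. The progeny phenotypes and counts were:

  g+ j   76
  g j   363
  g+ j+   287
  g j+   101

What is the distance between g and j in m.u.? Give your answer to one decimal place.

The two most frequent classes, g+ j+ (287) and g j (363), are the parental types, so the F1 was g+ j+ / g j.
The recombinant classes are g+ j and g j+: 76 + 101 = 177.
Recombination frequency = 177/827 = 0.2140 ≈ 21.4%, i.e. 21.4 m.u.

21.4 m.u.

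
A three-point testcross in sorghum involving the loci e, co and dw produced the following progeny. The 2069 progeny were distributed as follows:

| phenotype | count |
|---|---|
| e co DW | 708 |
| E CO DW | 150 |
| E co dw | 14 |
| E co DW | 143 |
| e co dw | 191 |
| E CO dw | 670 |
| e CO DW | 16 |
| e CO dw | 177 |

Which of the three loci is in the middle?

co

The two most frequent reciprocal classes, E CO dw and e co DW, are the parental types, so the F1 was E CO dw / e co DW.
The two rarest classes, E co dw and e CO DW, are the double crossovers. Comparing them with the parentals, only the co allele has switched, so co is the middle locus and the order is e – co – dw.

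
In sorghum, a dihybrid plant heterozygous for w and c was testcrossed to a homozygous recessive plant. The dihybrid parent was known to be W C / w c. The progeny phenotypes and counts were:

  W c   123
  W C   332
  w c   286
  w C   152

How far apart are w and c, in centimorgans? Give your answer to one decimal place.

30.8 centimorgans

The recombinant classes are W c and w C: 123 + 152 = 275.
Recombination frequency = 275/893 = 0.3080 ≈ 30.8%, i.e. 30.8 centimorgans.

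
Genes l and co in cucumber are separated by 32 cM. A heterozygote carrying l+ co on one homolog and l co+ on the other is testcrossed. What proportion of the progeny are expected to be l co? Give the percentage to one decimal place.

16.0%

A map distance of 32 cM corresponds to a recombination frequency of 0.320.
The F1 is l+ co / l co+, so l co is a recombinant gamete class with expected frequency r/2 = 0.320/2 = 0.1600.
That is 0.1600 = 16.0% of the progeny.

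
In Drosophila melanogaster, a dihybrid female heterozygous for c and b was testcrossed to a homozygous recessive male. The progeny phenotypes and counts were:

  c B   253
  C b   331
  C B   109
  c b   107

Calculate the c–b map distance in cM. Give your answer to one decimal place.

27.0 cM

The two most frequent classes, C b (331) and c B (253), are the parental types, so the F1 was C b / c B.
The recombinant classes are C B and c b: 109 + 107 = 216.
Recombination frequency = 216/800 = 0.2700 ≈ 27.0%, i.e. 27.0 cM.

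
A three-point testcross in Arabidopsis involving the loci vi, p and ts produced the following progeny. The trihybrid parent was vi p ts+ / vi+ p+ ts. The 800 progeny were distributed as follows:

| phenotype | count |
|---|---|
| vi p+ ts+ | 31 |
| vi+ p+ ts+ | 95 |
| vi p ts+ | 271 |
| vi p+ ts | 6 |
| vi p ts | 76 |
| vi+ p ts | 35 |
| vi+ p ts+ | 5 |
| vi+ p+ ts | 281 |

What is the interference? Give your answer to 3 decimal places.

The two rarest classes, vi+ p ts+ and vi p+ ts, are the double crossovers. Comparing them with the parentals, only the vi allele has switched, so vi is the middle locus and the order is p – vi – ts.
p–vi: (66 + 11)/800 = 0.0963; vi–ts: (171 + 11)/800 = 0.2275.
Expected DCO frequency = 0.0963 × 0.2275 ≈ 0.02191; observed = 11/800 ≈ 0.01375.
Coefficient of coincidence = 0.01375/0.02191 ≈ 0.628; interference = 1 − 0.628 = 0.372.

0.372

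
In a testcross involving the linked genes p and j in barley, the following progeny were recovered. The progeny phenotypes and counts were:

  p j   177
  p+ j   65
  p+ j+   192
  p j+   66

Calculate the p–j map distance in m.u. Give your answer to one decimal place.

26.2 m.u.

The two most frequent classes, p+ j+ (192) and p j (177), are the parental types, so the F1 was p+ j+ / p j.
The recombinant classes are p+ j and p j+: 65 + 66 = 131.
Recombination frequency = 131/500 = 0.2620 ≈ 26.2%, i.e. 26.2 m.u.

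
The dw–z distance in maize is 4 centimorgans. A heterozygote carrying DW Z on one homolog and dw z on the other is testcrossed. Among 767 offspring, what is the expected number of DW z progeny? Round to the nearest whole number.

15

A map distance of 4 centimorgans corresponds to a recombination frequency of 0.040.
The F1 is DW Z / dw z, so DW z is a recombinant gamete class with expected frequency r/2 = 0.040/2 = 0.0200.
Expected number = 0.0200 × 767 = 15.34 ≈ 15.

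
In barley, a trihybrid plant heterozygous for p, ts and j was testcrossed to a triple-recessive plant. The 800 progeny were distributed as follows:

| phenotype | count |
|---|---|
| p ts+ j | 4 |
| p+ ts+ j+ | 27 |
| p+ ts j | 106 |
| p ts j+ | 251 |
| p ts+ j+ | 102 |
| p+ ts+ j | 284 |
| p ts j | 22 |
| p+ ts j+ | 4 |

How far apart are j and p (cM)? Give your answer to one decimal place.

7.1 cM

The two most frequent reciprocal classes, p ts j+ and p+ ts+ j, are the parental types, so the F1 was p ts j+ / p+ ts+ j.
The two rarest classes, p+ ts j+ and p ts+ j, are the double crossovers. Comparing them with the parentals, only the p allele has switched, so p is the middle locus and the order is j – p – ts.
Crossovers in the j–p interval produce the single-crossover classes p ts j and p+ ts+ j+ (22 + 27 = 49) plus the double crossovers (8).
RF(j–p) = (49 + 8) / 800 = 57/800 = 0.0712 → 7.1 cM.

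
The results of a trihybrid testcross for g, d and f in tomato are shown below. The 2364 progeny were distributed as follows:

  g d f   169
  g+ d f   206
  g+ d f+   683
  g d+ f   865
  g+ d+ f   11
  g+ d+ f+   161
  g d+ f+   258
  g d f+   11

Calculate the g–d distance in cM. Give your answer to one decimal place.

The two most frequent reciprocal classes, g+ d f+ and g d+ f, are the parental types, so the F1 was g+ d f+ / g d+ f.
The two rarest classes, g d f+ and g+ d+ f, are the double crossovers. Comparing them with the parentals, only the g allele has switched, so g is the middle locus and the order is d – g – f.
Crossovers in the d–g interval produce the single-crossover classes g+ d+ f+ and g d f (161 + 169 = 330) plus the double crossovers (22).
RF(d–g) = (330 + 22) / 2364 = 352/2364 = 0.1489 → 14.9 cM.

14.9 cM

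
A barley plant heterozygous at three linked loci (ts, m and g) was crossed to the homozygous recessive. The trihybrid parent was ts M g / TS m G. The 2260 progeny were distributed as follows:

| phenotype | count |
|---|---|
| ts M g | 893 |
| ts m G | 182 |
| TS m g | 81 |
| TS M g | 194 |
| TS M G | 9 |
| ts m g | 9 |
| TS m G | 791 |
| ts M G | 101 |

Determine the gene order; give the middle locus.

m

The two rarest classes, ts m g and TS M G, are the double crossovers. Comparing them with the parentals, only the m allele has switched, so m is the middle locus and the order is ts – m – g.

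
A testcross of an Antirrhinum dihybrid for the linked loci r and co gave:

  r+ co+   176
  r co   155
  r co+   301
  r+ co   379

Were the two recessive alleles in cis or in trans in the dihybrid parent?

trans

The two most frequent classes are r+ co (379) and r co+ (301); these are the parental (non-recombinant) types.
So the F1 carried r+ co on one chromosome and r co+ on the other — the recessive alleles are on opposite chromosomes (trans / repulsion).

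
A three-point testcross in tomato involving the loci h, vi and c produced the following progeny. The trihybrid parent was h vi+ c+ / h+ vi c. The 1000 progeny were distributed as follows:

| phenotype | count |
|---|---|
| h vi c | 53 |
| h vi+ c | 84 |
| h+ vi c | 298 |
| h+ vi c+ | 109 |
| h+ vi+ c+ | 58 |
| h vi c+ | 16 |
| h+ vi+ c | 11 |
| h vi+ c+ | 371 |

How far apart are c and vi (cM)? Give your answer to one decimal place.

22.0 cM

The two rarest classes, h vi c+ and h+ vi+ c, are the double crossovers. Comparing them with the parentals, only the vi allele has switched, so vi is the middle locus and the order is c – vi – h.
Crossovers in the c–vi interval produce the single-crossover classes h vi+ c and h+ vi c+ (84 + 109 = 193) plus the double crossovers (27).
RF(c–vi) = (193 + 27) / 1000 = 220/1000 = 0.2200 → 22.0 cM.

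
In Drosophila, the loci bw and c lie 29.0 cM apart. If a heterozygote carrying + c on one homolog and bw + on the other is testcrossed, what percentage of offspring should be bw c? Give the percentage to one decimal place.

14.5%

A map distance of 29.0 cM corresponds to a recombination frequency of 0.290.
The F1 is + c / bw +, so bw c is a recombinant gamete class with expected frequency r/2 = 0.290/2 = 0.1450.
That is 0.1450 = 14.5% of the progeny.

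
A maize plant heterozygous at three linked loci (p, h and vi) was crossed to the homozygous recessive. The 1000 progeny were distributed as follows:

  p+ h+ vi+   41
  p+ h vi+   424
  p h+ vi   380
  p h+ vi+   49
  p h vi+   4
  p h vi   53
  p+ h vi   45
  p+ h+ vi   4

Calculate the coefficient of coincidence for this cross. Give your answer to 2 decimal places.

0.77

The two most frequent reciprocal classes, p+ h vi+ and p h+ vi, are the parental types, so the F1 was p+ h vi+ / p h+ vi.
The two rarest classes, p h vi+ and p+ h+ vi, are the double crossovers. Comparing them with the parentals, only the p allele has switched, so p is the middle locus and the order is vi – p – h.
vi–p: (94 + 8)/1000 = 0.1020; p–h: (94 + 8)/1000 = 0.1020.
Expected DCO frequency = 0.1020 × 0.1020 ≈ 0.01040; observed = 8/1000 ≈ 0.00800.
Coefficient of coincidence = 0.00800/0.01040 ≈ 0.77.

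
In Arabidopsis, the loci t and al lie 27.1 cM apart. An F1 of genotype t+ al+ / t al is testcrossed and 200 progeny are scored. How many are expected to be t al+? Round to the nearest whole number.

27

A map distance of 27.1 cM corresponds to a recombination frequency of 0.271.
The F1 is t+ al+ / t al, so t al+ is a recombinant gamete class with expected frequency r/2 = 0.271/2 = 0.1355.
Expected number = 0.1355 × 200 = 27.10 ≈ 27.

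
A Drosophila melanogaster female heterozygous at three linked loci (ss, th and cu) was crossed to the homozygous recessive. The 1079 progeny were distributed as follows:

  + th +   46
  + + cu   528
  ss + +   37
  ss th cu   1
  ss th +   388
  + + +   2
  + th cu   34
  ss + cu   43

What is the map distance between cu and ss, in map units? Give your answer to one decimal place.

8.5 map units

The two most frequent reciprocal classes, ss th + and + + cu, are the parental types, so the F1 was ss th + / + + cu.
The two rarest classes, ss th cu and + + +, are the double crossovers. Comparing them with the parentals, only the cu allele has switched, so cu is the middle locus and the order is th – cu – ss.
Crossovers in the cu–ss interval produce the single-crossover classes + th + and ss + cu (46 + 43 = 89) plus the double crossovers (3).
RF(cu–ss) = (89 + 3) / 1079 = 92/1079 = 0.0853 → 8.5 map units.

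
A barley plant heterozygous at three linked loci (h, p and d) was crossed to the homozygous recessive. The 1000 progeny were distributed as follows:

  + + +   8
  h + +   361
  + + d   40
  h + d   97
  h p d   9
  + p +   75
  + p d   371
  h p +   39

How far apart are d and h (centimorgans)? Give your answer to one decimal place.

The two most frequent reciprocal classes, + p d and h + +, are the parental types, so the F1 was + p d / h + +.
The two rarest classes, h p d and + + +, are the double crossovers. Comparing them with the parentals, only the h allele has switched, so h is the middle locus and the order is p – h – d.
Crossovers in the h–d interval produce the single-crossover classes + p + and h + d (75 + 97 = 172) plus the double crossovers (17).
RF(h–d) = (172 + 17) / 1000 = 189/1000 = 0.1890 → 18.9 centimorgans.

18.9 centimorgans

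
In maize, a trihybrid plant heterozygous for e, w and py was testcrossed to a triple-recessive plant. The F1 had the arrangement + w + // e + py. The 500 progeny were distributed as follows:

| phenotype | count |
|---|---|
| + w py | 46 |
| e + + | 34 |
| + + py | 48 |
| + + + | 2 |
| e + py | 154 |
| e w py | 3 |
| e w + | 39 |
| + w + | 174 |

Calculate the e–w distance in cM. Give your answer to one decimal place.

The two rarest classes, + + + and e w py, are the double crossovers. Comparing them with the parentals, only the w allele has switched, so w is the middle locus and the order is py – w – e.
Crossovers in the w–e interval produce the single-crossover classes e w + and + + py (39 + 48 = 87) plus the double crossovers (5).
RF(w–e) = (87 + 5) / 500 = 92/500 = 0.1840 → 18.4 cM.

18.4 cM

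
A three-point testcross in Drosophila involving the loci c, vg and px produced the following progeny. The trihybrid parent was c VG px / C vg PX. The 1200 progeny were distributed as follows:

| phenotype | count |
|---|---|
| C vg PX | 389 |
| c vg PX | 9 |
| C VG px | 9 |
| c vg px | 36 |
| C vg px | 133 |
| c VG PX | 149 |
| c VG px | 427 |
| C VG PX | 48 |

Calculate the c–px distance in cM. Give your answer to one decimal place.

The two rarest classes, C VG px and c vg PX, are the double crossovers. Comparing them with the parentals, only the c allele has switched, so c is the middle locus and the order is vg – c – px.
Crossovers in the c–px interval produce the single-crossover classes c VG PX and C vg px (149 + 133 = 282) plus the double crossovers (18).
RF(c–px) = (282 + 18) / 1200 = 300/1200 = 0.2500 → 25.0 cM.

25.0 cM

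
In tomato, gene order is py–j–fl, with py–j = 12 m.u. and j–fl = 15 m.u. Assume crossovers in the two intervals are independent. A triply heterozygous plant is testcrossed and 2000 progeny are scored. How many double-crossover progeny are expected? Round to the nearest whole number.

36

Map distances give recombination frequencies of 0.120 and 0.150 for the two intervals.
With no interference, expected double-crossover frequency = 0.120 × 0.150 = 0.01800.
Expected number = 0.01800 × 2000 = 36.00 ≈ 36.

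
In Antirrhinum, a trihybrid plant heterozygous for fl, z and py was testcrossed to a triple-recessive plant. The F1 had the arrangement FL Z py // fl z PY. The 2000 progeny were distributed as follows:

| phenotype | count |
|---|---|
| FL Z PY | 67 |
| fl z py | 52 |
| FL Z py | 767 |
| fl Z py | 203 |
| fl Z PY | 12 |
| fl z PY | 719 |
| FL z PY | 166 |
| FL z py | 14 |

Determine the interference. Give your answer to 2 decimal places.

0.09

The two rarest classes, FL z py and fl Z PY, are the double crossovers. Comparing them with the parentals, only the z allele has switched, so z is the middle locus and the order is fl – z – py.
fl–z: (369 + 26)/2000 = 0.1975; z–py: (119 + 26)/2000 = 0.0725.
Expected DCO frequency = 0.1975 × 0.0725 ≈ 0.01432; observed = 26/2000 ≈ 0.01300.
Coefficient of coincidence = 0.01300/0.01432 ≈ 0.91; interference = 1 − 0.91 = 0.09.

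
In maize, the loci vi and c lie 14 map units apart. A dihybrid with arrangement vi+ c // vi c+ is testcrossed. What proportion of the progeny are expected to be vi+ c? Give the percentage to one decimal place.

A map distance of 14 map units corresponds to a recombination frequency of 0.140.
The F1 is vi+ c / vi c+, so vi+ c is a parental gamete class with expected frequency (1 − r)/2 = 0.860/2 = 0.4300.
That is 0.4300 = 43.0% of the progeny.

43.0%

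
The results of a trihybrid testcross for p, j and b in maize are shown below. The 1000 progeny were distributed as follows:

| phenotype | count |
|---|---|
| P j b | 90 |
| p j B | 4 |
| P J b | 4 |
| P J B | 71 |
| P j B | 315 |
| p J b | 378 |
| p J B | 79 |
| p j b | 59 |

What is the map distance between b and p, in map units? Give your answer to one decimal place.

The two most frequent reciprocal classes, P j B and p J b, are the parental types, so the F1 was P j B / p J b.
The two rarest classes, p j B and P J b, are the double crossovers. Comparing them with the parentals, only the p allele has switched, so p is the middle locus and the order is j – p – b.
Crossovers in the p–b interval produce the single-crossover classes P j b and p J B (90 + 79 = 169) plus the double crossovers (8).
RF(p–b) = (169 + 8) / 1000 = 177/1000 = 0.1770 → 17.7 map units.

17.7 map units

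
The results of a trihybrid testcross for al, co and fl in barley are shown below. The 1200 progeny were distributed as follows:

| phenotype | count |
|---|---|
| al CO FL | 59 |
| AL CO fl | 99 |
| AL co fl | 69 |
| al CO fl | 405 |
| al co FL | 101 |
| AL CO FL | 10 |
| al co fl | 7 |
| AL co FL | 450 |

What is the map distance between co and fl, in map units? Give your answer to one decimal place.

The two most frequent reciprocal classes, AL co FL and al CO fl, are the parental types, so the F1 was AL co FL / al CO fl.
The two rarest classes, AL CO FL and al co fl, are the double crossovers. Comparing them with the parentals, only the co allele has switched, so co is the middle locus and the order is fl – co – al.
Crossovers in the fl–co interval produce the single-crossover classes AL co fl and al CO FL (69 + 59 = 128) plus the double crossovers (17).
RF(fl–co) = (128 + 17) / 1200 = 145/1200 = 0.1208 → 12.1 map units.

12.1 map units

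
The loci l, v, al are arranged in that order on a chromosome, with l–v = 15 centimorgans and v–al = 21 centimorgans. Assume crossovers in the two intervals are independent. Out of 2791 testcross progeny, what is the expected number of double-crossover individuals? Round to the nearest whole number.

88

Map distances give recombination frequencies of 0.150 and 0.210 for the two intervals.
With no interference, expected double-crossover frequency = 0.150 × 0.210 = 0.03150.
Expected number = 0.03150 × 2791 = 87.92 ≈ 88.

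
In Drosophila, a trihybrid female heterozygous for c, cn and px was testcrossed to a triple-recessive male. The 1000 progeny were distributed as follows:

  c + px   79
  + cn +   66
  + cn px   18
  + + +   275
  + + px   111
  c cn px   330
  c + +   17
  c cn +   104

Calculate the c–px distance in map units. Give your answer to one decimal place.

The two most frequent reciprocal classes, + + + and c cn px, are the parental types, so the F1 was + + + / c cn px.
The two rarest classes, c + + and + cn px, are the double crossovers. Comparing them with the parentals, only the c allele has switched, so c is the middle locus and the order is cn – c – px.
Crossovers in the c–px interval produce the single-crossover classes + + px and c cn + (111 + 104 = 215) plus the double crossovers (35).
RF(c–px) = (215 + 35) / 1000 = 250/1000 = 0.2500 → 25.0 map units.

25.0 map units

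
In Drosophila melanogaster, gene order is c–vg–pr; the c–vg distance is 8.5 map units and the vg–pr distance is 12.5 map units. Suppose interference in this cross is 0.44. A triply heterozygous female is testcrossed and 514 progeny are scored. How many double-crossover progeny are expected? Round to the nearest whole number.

3

Map distances give recombination frequencies of 0.085 and 0.125 for the two intervals.
With interference 0.44 (so coincidence = 0.56), expected double-crossover frequency = 0.085 × 0.125 × 0.56 = 0.00595.
Expected number = 0.00595 × 514 = 3.06 ≈ 3.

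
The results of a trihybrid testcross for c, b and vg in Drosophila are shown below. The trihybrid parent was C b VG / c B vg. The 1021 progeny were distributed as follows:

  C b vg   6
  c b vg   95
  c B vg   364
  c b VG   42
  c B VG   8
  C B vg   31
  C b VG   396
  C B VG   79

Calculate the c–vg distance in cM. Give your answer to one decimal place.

The two rarest classes, C b vg and c B VG, are the double crossovers. Comparing them with the parentals, only the vg allele has switched, so vg is the middle locus and the order is c – vg – b.
Crossovers in the c–vg interval produce the single-crossover classes c b VG and C B vg (42 + 31 = 73) plus the double crossovers (14).
RF(c–vg) = (73 + 14) / 1021 = 87/1021 = 0.0852 → 8.5 cM.

8.5 cM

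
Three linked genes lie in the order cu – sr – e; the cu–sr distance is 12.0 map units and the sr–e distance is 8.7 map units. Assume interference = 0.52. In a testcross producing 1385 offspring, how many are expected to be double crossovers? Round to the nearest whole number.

Map distances give recombination frequencies of 0.120 and 0.087 for the two intervals.
With interference 0.52 (so coincidence = 0.48), expected double-crossover frequency = 0.120 × 0.087 × 0.48 = 0.00501.
Expected number = 0.00501 × 1385 = 6.94 ≈ 7.

7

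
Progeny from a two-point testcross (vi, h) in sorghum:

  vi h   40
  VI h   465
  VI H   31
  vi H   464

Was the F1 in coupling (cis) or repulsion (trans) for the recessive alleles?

trans

The two most frequent classes are VI h (465) and vi H (464); these are the parental (non-recombinant) types.
So the F1 carried VI h on one chromosome and vi H on the other — the recessive alleles are on opposite chromosomes (trans / repulsion).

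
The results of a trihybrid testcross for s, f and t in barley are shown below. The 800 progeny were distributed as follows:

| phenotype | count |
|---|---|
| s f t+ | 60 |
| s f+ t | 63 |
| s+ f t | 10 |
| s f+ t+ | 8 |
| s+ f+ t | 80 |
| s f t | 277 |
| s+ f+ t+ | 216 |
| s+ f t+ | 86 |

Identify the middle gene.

s

The two most frequent reciprocal classes, s f t and s+ f+ t+, are the parental types, so the F1 was s f t / s+ f+ t+.
The two rarest classes, s+ f t and s f+ t+, are the double crossovers. Comparing them with the parentals, only the s allele has switched, so s is the middle locus and the order is t – s – f.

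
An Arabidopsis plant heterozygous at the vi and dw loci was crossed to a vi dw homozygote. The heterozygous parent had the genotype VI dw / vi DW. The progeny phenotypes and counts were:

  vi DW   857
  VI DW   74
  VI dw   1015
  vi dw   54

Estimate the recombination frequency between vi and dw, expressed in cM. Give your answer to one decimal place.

The recombinant classes are VI DW and vi dw: 74 + 54 = 128.
Recombination frequency = 128/2000 = 0.0640 ≈ 6.4%, i.e. 6.4 cM.

6.4 cM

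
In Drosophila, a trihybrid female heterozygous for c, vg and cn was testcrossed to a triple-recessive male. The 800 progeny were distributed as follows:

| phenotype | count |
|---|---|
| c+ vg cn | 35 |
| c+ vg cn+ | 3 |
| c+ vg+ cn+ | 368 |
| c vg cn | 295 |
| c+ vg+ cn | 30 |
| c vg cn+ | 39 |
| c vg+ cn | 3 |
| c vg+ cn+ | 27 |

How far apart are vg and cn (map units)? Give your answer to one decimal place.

9.4 map units

The two most frequent reciprocal classes, c vg cn and c+ vg+ cn+, are the parental types, so the F1 was c vg cn / c+ vg+ cn+.
The two rarest classes, c vg+ cn and c+ vg cn+, are the double crossovers. Comparing them with the parentals, only the vg allele has switched, so vg is the middle locus and the order is cn – vg – c.
Crossovers in the cn–vg interval produce the single-crossover classes c vg cn+ and c+ vg+ cn (39 + 30 = 69) plus the double crossovers (6).
RF(cn–vg) = (69 + 6) / 800 = 75/800 = 0.0938 → 9.4 map units.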